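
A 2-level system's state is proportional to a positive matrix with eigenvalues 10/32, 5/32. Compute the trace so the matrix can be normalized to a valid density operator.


tr(M) = sum of eigenvalues
= 10/32 + 5/32
= 15/32
= 0.4688

0.4688


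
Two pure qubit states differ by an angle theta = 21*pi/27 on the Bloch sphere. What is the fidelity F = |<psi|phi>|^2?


For states separated by angle theta on Bloch sphere:
F = cos^2(theta/2)
theta = 21*pi/27 = 2.4435
theta/2 = 1.2217
cos(theta/2) = 0.3420
F = 0.1170

0.1170


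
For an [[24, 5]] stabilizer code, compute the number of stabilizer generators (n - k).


For an [[n,k]] stabilizer code:
Number of stabilizer generators = n - k
= 24 - 5
= 19

19


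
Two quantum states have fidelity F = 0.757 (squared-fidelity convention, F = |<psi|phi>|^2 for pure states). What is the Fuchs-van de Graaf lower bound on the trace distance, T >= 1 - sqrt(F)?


Fuchs-van de Graaf (squared-fidelity convention): 1 - sqrt(F) <= T <= sqrt(1 - F).
Lower bound: T >= 1 - sqrt(F)
sqrt(F) = sqrt(0.757) = 0.8701
T >= 1 - 0.8701
T >= 0.1299

0.1299


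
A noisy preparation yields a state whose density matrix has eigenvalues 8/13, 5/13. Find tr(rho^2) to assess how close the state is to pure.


tr(rho^2) = sum of eigenvalues squared
= (8/13)^2 + (5/13)^2
= (64 + 25) / 169
= 89/169
= 0.5266

0.5266


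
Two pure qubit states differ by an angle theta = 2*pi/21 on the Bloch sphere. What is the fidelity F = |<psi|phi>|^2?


For states separated by angle theta on Bloch sphere:
F = cos^2(theta/2)
theta = 2*pi/21 = 0.2992
theta/2 = 0.1496
cos(theta/2) = 0.9888
F = 0.9778

0.9778


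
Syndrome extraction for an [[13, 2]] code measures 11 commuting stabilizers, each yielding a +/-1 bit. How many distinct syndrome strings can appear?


Each stabilizer generator gives a binary (+1 or -1) measurement outcome.
With 11 independent generators:
Total syndromes = 2^11
= 2048

2048


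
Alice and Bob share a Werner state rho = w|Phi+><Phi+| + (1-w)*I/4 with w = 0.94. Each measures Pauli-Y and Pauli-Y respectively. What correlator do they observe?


|Phi+> = (|00> + |11>)/sqrt(2)
For the pure Bell state, <Y_A Y_B> = -1 (Bell-state Pauli correlator).
The maximally-mixed part I/4 has tr(I/4 * P tensor P) = 0 for any traceless Pauli P.
So <Y_A Y_B>_rho = w * (-1) + (1 - w) * 0
= 0.94 * (-1)
= -0.9400

-0.9400


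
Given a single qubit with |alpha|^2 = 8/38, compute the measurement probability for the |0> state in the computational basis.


|alpha|^2 = 8/38 = 0.2105
|beta|^2 = 1 - 8/38 = 30/38 = 0.7895
P(|0>) = |alpha|^2 = 0.2105

0.2105


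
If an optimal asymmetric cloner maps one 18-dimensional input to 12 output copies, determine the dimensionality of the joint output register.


Output space = H^(tensor 12) where dim(H) = 18
dim = 18^12
= 324 (after 2 factors)
= 5832 (after 3 factors)
= 104976 (after 4 factors)
= 1889568 (after 5 factors)
= 34012224 (after 6 factors)
= 612220032 (after 7 factors)
= 11019960576 (after 8 factors)
= 198359290368 (after 9 factors)
= 3570467226624 (after 10 factors)
= 64268410079232 (after 11 factors)
= 1156831381426176 (after 12 factors)
= 1156831381426176

1156831381426176


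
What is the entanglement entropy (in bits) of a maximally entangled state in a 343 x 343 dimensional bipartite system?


For a maximally entangled state in d x d:
S = log2(d) = log2(343)
= 8.4221

8.4221


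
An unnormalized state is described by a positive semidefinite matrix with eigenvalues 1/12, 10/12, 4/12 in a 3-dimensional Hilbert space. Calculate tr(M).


tr(M) = sum of eigenvalues
= 1/12 + 10/12 + 4/12
= 15/12
= 1.2500

1.2500


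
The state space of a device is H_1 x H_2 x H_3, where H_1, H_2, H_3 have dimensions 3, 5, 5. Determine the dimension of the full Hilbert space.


dim(H_1 x H_2 x H_3) = 3 * 5 * 5
= 15 * 5
= 75

75


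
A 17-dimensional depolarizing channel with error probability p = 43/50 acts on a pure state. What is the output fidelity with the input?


F = (1-p) + p/d
= (1 - 0.8600) + 0.8600/17
= 0.1400 + 0.0506
= 0.1906

0.1906


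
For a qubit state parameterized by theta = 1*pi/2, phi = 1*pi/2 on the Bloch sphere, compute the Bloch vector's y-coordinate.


theta = 1.5708, phi = 1.5708
r_y = sin(theta)*sin(phi) = 1.0000 * 1.0000
r_y = 1.0000

1.0000


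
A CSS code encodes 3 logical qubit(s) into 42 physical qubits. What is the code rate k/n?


Code rate R = k/n
= 3/42
= 0.0714

0.0714


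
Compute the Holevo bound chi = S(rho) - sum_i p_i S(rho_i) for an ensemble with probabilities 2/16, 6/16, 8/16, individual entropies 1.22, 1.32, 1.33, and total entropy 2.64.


chi = S(rho) - sum_i p_i * S(rho_i)
Weighted entropy = 2/16 * 1.22 + 6/16 * 1.32 + 8/16 * 1.33
= 1.3125
chi = 2.64 - 1.3125
= 1.3275

1.3275


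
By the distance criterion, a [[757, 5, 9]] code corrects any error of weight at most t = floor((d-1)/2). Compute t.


Code parameters: [[757, 5, 9]], distance d = 9.
Number of correctable errors = floor((d-1)/2)
= floor((9 - 1)/2)
= floor(8/2)
= 4

4


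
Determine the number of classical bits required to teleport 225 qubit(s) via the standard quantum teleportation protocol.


Quantum teleportation requires 2 classical bits per qubit teleported.
225 qubit(s) -> 2 * 225 = 450 classical bits

450


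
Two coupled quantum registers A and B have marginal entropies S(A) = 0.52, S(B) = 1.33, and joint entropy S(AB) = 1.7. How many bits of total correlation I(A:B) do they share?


I(A:B) = S(A) + S(B) - S(AB)
= 0.52 + 1.33 - 1.7
= 0.1500

0.1500


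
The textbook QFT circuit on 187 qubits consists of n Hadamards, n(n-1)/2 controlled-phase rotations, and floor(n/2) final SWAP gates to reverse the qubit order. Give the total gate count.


Hadamard gates: 187
Controlled rotations: n*(n-1)/2 = 187*186/2 = 17391
SWAP gates: floor(n/2) = floor(187/2) = 93
Total = 187 + 17391 + 93
= 17671

17671


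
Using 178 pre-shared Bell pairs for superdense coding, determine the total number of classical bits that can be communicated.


Superdense coding allows 2 classical bits per shared entangled pair.
178 pair(s) -> 2 * 178 = 356 classical bits

356


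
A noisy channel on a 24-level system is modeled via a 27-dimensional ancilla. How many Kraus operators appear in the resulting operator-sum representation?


Tracing out the environment in an orthonormal basis {|i>_E} gives Kraus operators K_i = <i|_E U |0>_E.
Number of Kraus operators = dim(H_env) = d_env
= 27

27


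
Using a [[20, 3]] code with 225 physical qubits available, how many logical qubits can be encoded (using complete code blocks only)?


Each code block uses 20 physical qubits for 3 logical qubit(s).
Number of complete blocks = floor(225 / 20) = 11
Logical qubits = 11 * 3
= 33

33


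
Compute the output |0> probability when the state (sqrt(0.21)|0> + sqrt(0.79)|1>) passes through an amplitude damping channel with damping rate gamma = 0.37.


For amplitude damping with parameter gamma on state sqrt(a)|0> + sqrt(b)|1>:
alpha^2 = 0.21, beta^2 = 0.79
P(|0>) = alpha^2 + gamma * beta^2
= 0.21 + 0.37 * 0.79
= 0.21 + 0.2923
= 0.5023

0.5023


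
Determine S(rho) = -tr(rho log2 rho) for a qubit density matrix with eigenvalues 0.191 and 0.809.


S = -p*log2(p) - (1-p)*log2(1-p)
p = 0.1910, 1-p = 0.8090
= -0.1910 * log2(0.1910) - 0.8090 * log2(0.8090)
= -(-0.4562) - (-0.2474)
= 0.7036

0.7036


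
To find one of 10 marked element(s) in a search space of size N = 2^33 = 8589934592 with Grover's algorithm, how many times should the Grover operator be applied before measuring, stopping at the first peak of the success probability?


After j Grover iterations the success probability is P(j) = sin^2((2j+1)*theta), where sin(theta) = sqrt(k/N).
N = 2^33 = 8589934592, k = 10
sin(theta) = sqrt(k/N) = 3.41196896e-05
theta = arcsin(sqrt(k/N)) = 3.41196896e-05 rad
P(j) reaches its first maximum when (2j+1)*theta is as close as possible to pi/2, i.e. j = round(pi/(4*theta) - 1/2).
pi/(4*theta) - 1/2 = 23018.4129
(For comparison, the common estimate pi/4 * sqrt(N/k) = 23018.9129; the exact maximiser is used here.)
Optimal iterations = 23018

23018


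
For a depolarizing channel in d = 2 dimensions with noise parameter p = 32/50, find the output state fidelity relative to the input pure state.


F = (1-p) + p/d
= (1 - 0.6400) + 0.6400/2
= 0.3600 + 0.3200
= 0.6800

0.6800


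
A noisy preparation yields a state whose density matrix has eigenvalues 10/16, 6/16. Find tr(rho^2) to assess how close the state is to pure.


tr(rho^2) = sum of eigenvalues squared
= (10/16)^2 + (6/16)^2
= (100 + 36) / 256
= 136/256
= 0.5312

0.5312


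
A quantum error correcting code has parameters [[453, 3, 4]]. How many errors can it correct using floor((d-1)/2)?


Code parameters: [[453, 3, 4]], distance d = 4.
Number of correctable errors = floor((d-1)/2)
= floor((4 - 1)/2)
= floor(3/2)
= 1

1


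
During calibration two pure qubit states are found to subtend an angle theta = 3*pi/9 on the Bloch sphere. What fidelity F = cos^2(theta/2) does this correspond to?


For states separated by angle theta on Bloch sphere:
F = cos^2(theta/2)
theta = 3*pi/9 = 1.0472
theta/2 = 0.5236
cos(theta/2) = 0.8660
F = 0.7500

0.7500


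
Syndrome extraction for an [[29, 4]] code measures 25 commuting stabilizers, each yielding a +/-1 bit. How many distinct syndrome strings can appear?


Each stabilizer generator gives a binary (+1 or -1) measurement outcome.
With 25 independent generators:
Total syndromes = 2^25
= 33554432

33554432


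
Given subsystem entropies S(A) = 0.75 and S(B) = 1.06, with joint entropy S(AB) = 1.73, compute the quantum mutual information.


I(A:B) = S(A) + S(B) - S(AB)
= 0.75 + 1.06 - 1.73
= 0.0800

0.0800


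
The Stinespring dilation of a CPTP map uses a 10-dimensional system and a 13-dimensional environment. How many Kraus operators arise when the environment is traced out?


Tracing out the environment in an orthonormal basis {|i>_E} gives Kraus operators K_i = <i|_E U |0>_E.
Number of Kraus operators = dim(H_env) = d_env
= 13

13


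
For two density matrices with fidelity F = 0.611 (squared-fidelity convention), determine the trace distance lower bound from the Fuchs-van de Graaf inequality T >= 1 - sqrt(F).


Fuchs-van de Graaf (squared-fidelity convention): 1 - sqrt(F) <= T <= sqrt(1 - F).
Lower bound: T >= 1 - sqrt(F)
sqrt(F) = sqrt(0.611) = 0.7817
T >= 1 - 0.7817
T >= 0.2183

0.2183


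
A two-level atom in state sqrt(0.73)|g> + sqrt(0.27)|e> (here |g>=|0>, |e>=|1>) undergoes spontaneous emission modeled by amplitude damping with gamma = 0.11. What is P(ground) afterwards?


For amplitude damping with parameter gamma on state sqrt(a)|0> + sqrt(b)|1>:
alpha^2 = 0.73, beta^2 = 0.27
P(|0>) = alpha^2 + gamma * beta^2
= 0.73 + 0.11 * 0.27
= 0.73 + 0.0297
= 0.7597

0.7597


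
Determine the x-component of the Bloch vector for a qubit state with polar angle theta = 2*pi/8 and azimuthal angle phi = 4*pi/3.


theta = 0.7854, phi = 4.1888
r_x = sin(theta)*cos(phi) = 0.7071 * -0.5000
r_x = -0.3536

-0.3536


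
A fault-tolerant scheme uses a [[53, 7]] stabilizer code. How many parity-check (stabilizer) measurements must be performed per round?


For an [[n,k]] stabilizer code:
Number of stabilizer generators = n - k
= 53 - 7
= 46

46


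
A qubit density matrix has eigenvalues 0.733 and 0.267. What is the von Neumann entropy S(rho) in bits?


S = -p*log2(p) - (1-p)*log2(1-p)
p = 0.7330, 1-p = 0.2670
= -0.7330 * log2(0.7330) - 0.2670 * log2(0.2670)
= -(-0.3285) - (-0.5087)
= 0.8371

0.8371


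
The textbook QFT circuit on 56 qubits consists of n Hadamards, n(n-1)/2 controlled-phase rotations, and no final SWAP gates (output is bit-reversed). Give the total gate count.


Hadamard gates: 56
Controlled rotations: n*(n-1)/2 = 56*55/2 = 1540
SWAP gates: 0 (omitted)
Total = 56 + 1540
= 1596

1596


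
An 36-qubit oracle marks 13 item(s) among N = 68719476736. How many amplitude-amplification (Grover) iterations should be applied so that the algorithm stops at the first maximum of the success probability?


After j Grover iterations the success probability is P(j) = sin^2((2j+1)*theta), where sin(theta) = sqrt(k/N).
N = 2^36 = 68719476736, k = 13
sin(theta) = sqrt(k/N) = 1.375408659e-05
theta = arcsin(sqrt(k/N)) = 1.375408659e-05 rad
P(j) reaches its first maximum when (2j+1)*theta is as close as possible to pi/2, i.e. j = round(pi/(4*theta) - 1/2).
pi/(4*theta) - 1/2 = 57102.3951
(For comparison, the common estimate pi/4 * sqrt(N/k) = 57102.8951; the exact maximiser is used here.)
Optimal iterations = 57102

57102


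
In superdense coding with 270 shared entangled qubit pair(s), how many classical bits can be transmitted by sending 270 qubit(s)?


Superdense coding allows 2 classical bits per shared entangled pair.
270 pair(s) -> 2 * 270 = 540 classical bits

540


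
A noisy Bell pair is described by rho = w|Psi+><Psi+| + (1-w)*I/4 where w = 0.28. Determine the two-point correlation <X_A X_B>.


|Psi+> = (|01> + |10>)/sqrt(2)
For the pure Bell state, <X_A X_B> = +1 (Bell-state Pauli correlator).
The maximally-mixed part I/4 has tr(I/4 * P tensor P) = 0 for any traceless Pauli P.
So <X_A X_B>_rho = w * (+1) + (1 - w) * 0
= 0.28 * (+1)
= 0.2800

0.2800


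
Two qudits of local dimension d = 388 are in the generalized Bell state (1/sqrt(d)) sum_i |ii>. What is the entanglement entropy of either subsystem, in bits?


For a maximally entangled state in d x d:
S = log2(d) = log2(388)
= 8.5999

8.5999


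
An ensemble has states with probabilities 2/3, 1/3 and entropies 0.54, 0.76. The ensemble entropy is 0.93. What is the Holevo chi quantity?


chi = S(rho) - sum_i p_i * S(rho_i)
Weighted entropy = 2/3 * 0.54 + 1/3 * 0.76
= 0.6133
chi = 0.93 - 0.6133
= 0.3167

0.3167


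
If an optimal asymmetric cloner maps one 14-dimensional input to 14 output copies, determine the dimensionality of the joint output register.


Output space = H^(tensor 14) where dim(H) = 14
dim = 14^14
= 196 (after 2 factors)
= 2744 (after 3 factors)
= 38416 (after 4 factors)
= 537824 (after 5 factors)
= 7529536 (after 6 factors)
= 105413504 (after 7 factors)
= 1475789056 (after 8 factors)
= 20661046784 (after 9 factors)
= 289254654976 (after 10 factors)
= 4049565169664 (after 11 factors)
= 56693912375296 (after 12 factors)
= 793714773254144 (after 13 factors)
= 11112006825558016 (after 14 factors)
= 11112006825558016

11112006825558016


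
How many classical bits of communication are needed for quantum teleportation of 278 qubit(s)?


Quantum teleportation requires 2 classical bits per qubit teleported.
278 qubit(s) -> 2 * 278 = 556 classical bits

556


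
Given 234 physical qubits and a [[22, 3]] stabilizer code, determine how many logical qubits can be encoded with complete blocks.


Each code block uses 22 physical qubits for 3 logical qubit(s).
Number of complete blocks = floor(234 / 22) = 10
Logical qubits = 10 * 3
= 30

30


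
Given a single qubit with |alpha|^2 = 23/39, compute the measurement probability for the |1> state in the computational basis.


|alpha|^2 = 23/39 = 0.5897
|beta|^2 = 1 - 23/39 = 16/39 = 0.4103
P(|1>) = |beta|^2 = 0.4103

0.4103


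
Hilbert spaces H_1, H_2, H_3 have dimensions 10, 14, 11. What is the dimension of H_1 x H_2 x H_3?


dim(H_1 x H_2 x H_3) = 10 * 14 * 11
= 140 * 11
= 1540

1540


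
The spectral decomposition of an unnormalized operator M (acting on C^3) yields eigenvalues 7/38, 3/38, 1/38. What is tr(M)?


tr(M) = sum of eigenvalues
= 7/38 + 3/38 + 1/38
= 11/38
= 0.2895

0.2895


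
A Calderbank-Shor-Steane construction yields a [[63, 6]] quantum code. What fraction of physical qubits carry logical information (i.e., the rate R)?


Code rate R = k/n
= 6/63
= 0.0952

0.0952


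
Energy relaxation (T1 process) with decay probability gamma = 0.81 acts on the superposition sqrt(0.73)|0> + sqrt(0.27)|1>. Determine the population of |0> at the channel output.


For amplitude damping with parameter gamma on state sqrt(a)|0> + sqrt(b)|1>:
alpha^2 = 0.73, beta^2 = 0.27
P(|0>) = alpha^2 + gamma * beta^2
= 0.73 + 0.81 * 0.27
= 0.73 + 0.2187
= 0.9487

0.9487


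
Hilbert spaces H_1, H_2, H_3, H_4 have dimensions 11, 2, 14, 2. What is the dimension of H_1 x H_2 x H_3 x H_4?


dim(H_1 x H_2 x H_3 x H_4) = 11 * 2 * 14 * 2
= 22 * 14 * 2
= 308 * 2
= 616

616


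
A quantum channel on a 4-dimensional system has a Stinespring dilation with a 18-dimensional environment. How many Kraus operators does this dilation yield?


Tracing out the environment in an orthonormal basis {|i>_E} gives Kraus operators K_i = <i|_E U |0>_E.
Number of Kraus operators = dim(H_env) = d_env
= 18

18


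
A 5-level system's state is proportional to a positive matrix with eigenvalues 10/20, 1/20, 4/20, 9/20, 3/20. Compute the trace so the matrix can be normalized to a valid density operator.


tr(M) = sum of eigenvalues
= 10/20 + 1/20 + 4/20 + 9/20 + 3/20
= 27/20
= 1.3500

1.3500


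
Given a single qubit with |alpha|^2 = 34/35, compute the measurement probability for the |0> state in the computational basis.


|alpha|^2 = 34/35 = 0.9714
|beta|^2 = 1 - 34/35 = 1/35 = 0.0286
P(|0>) = |alpha|^2 = 0.9714

0.9714


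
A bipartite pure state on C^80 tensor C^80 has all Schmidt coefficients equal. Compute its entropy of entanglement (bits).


For a maximally entangled state in d x d:
S = log2(d) = log2(80)
= 6.3219

6.3219


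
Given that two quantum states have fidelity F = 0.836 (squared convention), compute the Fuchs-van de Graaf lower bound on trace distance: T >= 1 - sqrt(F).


Fuchs-van de Graaf (squared-fidelity convention): 1 - sqrt(F) <= T <= sqrt(1 - F).
Lower bound: T >= 1 - sqrt(F)
sqrt(F) = sqrt(0.836) = 0.9143
T >= 1 - 0.9143
T >= 0.0857

0.0857


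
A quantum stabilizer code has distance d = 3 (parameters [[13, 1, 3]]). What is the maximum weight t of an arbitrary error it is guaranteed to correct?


Code parameters: [[13, 1, 3]], distance d = 3.
Number of correctable errors = floor((d-1)/2)
= floor((3 - 1)/2)
= floor(2/2)
= 1

1


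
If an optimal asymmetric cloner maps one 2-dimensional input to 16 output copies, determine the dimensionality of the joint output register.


Output space = H^(tensor 16) where dim(H) = 2
dim = 2^16
= 4 (after 2 factors)
= 8 (after 3 factors)
= 16 (after 4 factors)
= 32 (after 5 factors)
= 64 (after 6 factors)
= 128 (after 7 factors)
= 256 (after 8 factors)
= 512 (after 9 factors)
= 1024 (after 10 factors)
= 2048 (after 11 factors)
= 4096 (after 12 factors)
= 8192 (after 13 factors)
= 16384 (after 14 factors)
= 32768 (after 15 factors)
= 65536 (after 16 factors)
= 65536

65536


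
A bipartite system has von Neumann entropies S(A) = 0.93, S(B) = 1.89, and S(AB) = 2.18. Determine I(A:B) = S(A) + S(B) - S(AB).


I(A:B) = S(A) + S(B) - S(AB)
= 0.93 + 1.89 - 2.18
= 0.6400

0.6400


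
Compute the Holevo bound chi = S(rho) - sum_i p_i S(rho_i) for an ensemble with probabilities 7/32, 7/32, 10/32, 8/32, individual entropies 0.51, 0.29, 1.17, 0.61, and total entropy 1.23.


chi = S(rho) - sum_i p_i * S(rho_i)
Weighted entropy = 7/32 * 0.51 + 7/32 * 0.29 + 10/32 * 1.17 + 8/32 * 0.61
= 0.6931
chi = 1.23 - 0.6931
= 0.5369

0.5369


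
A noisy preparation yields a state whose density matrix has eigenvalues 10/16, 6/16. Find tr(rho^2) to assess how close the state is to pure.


tr(rho^2) = sum of eigenvalues squared
= (10/16)^2 + (6/16)^2
= (100 + 36) / 256
= 136/256
= 0.5312

0.5312


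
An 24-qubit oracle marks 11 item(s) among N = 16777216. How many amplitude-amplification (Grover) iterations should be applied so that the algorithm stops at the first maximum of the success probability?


After j Grover iterations the success probability is P(j) = sin^2((2j+1)*theta), where sin(theta) = sqrt(k/N).
N = 2^24 = 16777216, k = 11
sin(theta) = sqrt(k/N) = 0.0008097228492
theta = arcsin(sqrt(k/N)) = 0.0008097229377 rad
P(j) reaches its first maximum when (2j+1)*theta is as close as possible to pi/2, i.e. j = round(pi/(4*theta) - 1/2).
pi/(4*theta) - 1/2 = 969.4591
(For comparison, the common estimate pi/4 * sqrt(N/k) = 969.9592; the exact maximiser is used here.)
Optimal iterations = 969

969


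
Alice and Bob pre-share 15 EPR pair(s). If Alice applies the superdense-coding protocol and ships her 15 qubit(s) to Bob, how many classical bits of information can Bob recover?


Superdense coding allows 2 classical bits per shared entangled pair.
15 pair(s) -> 2 * 15 = 30 classical bits

30


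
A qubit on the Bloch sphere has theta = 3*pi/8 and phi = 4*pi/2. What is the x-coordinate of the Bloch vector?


theta = 1.1781, phi = 6.2832
r_x = sin(theta)*cos(phi) = 0.9239 * 1.0000
r_x = 0.9239

0.9239


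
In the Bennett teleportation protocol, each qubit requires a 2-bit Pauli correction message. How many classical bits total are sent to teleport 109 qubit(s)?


Quantum teleportation requires 2 classical bits per qubit teleported.
109 qubit(s) -> 2 * 109 = 218 classical bits

218


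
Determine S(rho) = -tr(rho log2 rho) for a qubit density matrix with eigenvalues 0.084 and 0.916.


S = -p*log2(p) - (1-p)*log2(1-p)
p = 0.0840, 1-p = 0.9160
= -0.0840 * log2(0.0840) - 0.9160 * log2(0.9160)
= -(-0.3002) - (-0.1159)
= 0.4161

0.4161


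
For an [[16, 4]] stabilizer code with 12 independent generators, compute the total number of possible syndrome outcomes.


Each stabilizer generator gives a binary (+1 or -1) measurement outcome.
With 12 independent generators:
Total syndromes = 2^12
= 4096

4096


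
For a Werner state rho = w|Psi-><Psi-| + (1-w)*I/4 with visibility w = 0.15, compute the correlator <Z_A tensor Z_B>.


|Psi-> = (|01> - |10>)/sqrt(2)
For the pure Bell state, <Z_A Z_B> = -1 (Bell-state Pauli correlator).
The maximally-mixed part I/4 has tr(I/4 * P tensor P) = 0 for any traceless Pauli P.
So <Z_A Z_B>_rho = w * (-1) + (1 - w) * 0
= 0.15 * (-1)
= -0.1500

-0.1500


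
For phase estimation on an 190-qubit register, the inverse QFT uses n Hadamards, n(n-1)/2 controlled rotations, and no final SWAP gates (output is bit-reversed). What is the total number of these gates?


Hadamard gates: 190
Controlled rotations: n*(n-1)/2 = 190*189/2 = 17955
SWAP gates: 0 (omitted)
Total = 190 + 17955
= 18145

18145


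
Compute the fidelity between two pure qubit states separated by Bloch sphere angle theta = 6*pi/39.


For states separated by angle theta on Bloch sphere:
F = cos^2(theta/2)
theta = 6*pi/39 = 0.4833
theta/2 = 0.2417
cos(theta/2) = 0.9709
F = 0.9427

0.9427


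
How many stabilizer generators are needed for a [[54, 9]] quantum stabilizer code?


For an [[n,k]] stabilizer code:
Number of stabilizer generators = n - k
= 54 - 9
= 45

45


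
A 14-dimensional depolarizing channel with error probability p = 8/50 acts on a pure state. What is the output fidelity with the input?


F = (1-p) + p/d
= (1 - 0.1600) + 0.1600/14
= 0.8400 + 0.0114
= 0.8514

0.8514


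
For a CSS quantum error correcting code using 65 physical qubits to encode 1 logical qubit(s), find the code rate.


Code rate R = k/n
= 1/65
= 0.0154

0.0154


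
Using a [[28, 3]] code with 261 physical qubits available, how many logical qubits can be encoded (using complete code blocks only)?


Each code block uses 28 physical qubits for 3 logical qubit(s).
Number of complete blocks = floor(261 / 28) = 9
Logical qubits = 9 * 3
= 27

27


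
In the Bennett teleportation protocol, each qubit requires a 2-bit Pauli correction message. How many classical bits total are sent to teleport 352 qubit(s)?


Quantum teleportation requires 2 classical bits per qubit teleported.
352 qubit(s) -> 2 * 352 = 704 classical bits

704


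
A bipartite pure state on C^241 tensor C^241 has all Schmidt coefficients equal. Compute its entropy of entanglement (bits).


For a maximally entangled state in d x d:
S = log2(d) = log2(241)
= 7.9129

7.9129


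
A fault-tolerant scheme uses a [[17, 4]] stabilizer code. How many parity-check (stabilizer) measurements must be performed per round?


For an [[n,k]] stabilizer code:
Number of stabilizer generators = n - k
= 17 - 4
= 13

13


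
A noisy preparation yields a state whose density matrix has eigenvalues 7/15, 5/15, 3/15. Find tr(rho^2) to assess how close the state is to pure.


tr(rho^2) = sum of eigenvalues squared
= (7/15)^2 + (5/15)^2 + (3/15)^2
= (49 + 25 + 9) / 225
= 83/225
= 0.3689

0.3689


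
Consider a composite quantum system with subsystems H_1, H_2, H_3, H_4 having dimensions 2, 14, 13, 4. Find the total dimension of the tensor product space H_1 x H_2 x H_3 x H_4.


dim(H_1 x H_2 x H_3 x H_4) = 2 * 14 * 13 * 4
= 28 * 13 * 4
= 364 * 4
= 1456

1456


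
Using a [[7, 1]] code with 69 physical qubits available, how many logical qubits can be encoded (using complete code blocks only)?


Each code block uses 7 physical qubits for 1 logical qubit(s).
Number of complete blocks = floor(69 / 7) = 9
Logical qubits = 9 * 1
= 9

9


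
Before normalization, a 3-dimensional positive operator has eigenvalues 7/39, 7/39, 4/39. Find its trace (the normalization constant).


tr(M) = sum of eigenvalues
= 7/39 + 7/39 + 4/39
= 18/39
= 0.4615

0.4615


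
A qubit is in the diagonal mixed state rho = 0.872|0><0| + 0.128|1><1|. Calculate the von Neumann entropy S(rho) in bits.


S = -p*log2(p) - (1-p)*log2(1-p)
p = 0.8720, 1-p = 0.1280
= -0.8720 * log2(0.8720) - 0.1280 * log2(0.1280)
= -(-0.1723) - (-0.3796)
= 0.5519

0.5519


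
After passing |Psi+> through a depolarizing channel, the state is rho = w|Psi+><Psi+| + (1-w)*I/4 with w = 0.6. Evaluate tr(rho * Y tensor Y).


|Psi+> = (|01> + |10>)/sqrt(2)
For the pure Bell state, <Y_A Y_B> = +1 (Bell-state Pauli correlator).
The maximally-mixed part I/4 has tr(I/4 * P tensor P) = 0 for any traceless Pauli P.
So <Y_A Y_B>_rho = w * (+1) + (1 - w) * 0
= 0.6 * (+1)
= 0.6000

0.6000


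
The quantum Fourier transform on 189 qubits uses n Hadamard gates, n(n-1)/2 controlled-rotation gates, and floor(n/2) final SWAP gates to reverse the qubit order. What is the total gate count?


Hadamard gates: 189
Controlled rotations: n*(n-1)/2 = 189*188/2 = 17766
SWAP gates: floor(n/2) = floor(189/2) = 94
Total = 189 + 17766 + 94
= 18049

18049


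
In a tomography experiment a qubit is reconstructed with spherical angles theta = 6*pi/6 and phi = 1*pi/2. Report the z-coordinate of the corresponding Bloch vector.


theta = 3.1416, phi = 1.5708
r_z = cos(theta) = -1.0000

-1.0000


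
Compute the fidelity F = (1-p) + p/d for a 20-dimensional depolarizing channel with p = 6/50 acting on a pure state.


F = (1-p) + p/d
= (1 - 0.1200) + 0.1200/20
= 0.8800 + 0.0060
= 0.8860

0.8860


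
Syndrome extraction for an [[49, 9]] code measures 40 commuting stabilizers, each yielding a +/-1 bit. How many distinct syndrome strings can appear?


Each stabilizer generator gives a binary (+1 or -1) measurement outcome.
With 40 independent generators:
Total syndromes = 2^40
= 1099511627776

1099511627776


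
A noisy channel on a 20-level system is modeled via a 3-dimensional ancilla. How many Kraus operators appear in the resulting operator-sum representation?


Tracing out the environment in an orthonormal basis {|i>_E} gives Kraus operators K_i = <i|_E U |0>_E.
Number of Kraus operators = dim(H_env) = d_env
= 3

3


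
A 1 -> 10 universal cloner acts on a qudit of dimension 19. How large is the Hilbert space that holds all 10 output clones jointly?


Output space = H^(tensor 10) where dim(H) = 19
dim = 19^10
= 361 (after 2 factors)
= 6859 (after 3 factors)
= 130321 (after 4 factors)
= 2476099 (after 5 factors)
= 47045881 (after 6 factors)
= 893871739 (after 7 factors)
= 16983563041 (after 8 factors)
= 322687697779 (after 9 factors)
= 6131066257801 (after 10 factors)
= 6131066257801

6131066257801


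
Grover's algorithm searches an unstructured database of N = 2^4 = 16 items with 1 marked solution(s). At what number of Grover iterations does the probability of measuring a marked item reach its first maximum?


After j Grover iterations the success probability is P(j) = sin^2((2j+1)*theta), where sin(theta) = sqrt(k/N).
N = 2^4 = 16, k = 1
sin(theta) = sqrt(k/N) = 0.25
theta = arcsin(sqrt(k/N)) = 0.2526802551 rad
P(j) reaches its first maximum when (2j+1)*theta is as close as possible to pi/2, i.e. j = round(pi/(4*theta) - 1/2).
pi/(4*theta) - 1/2 = 2.6083
(For comparison, the common estimate pi/4 * sqrt(N/k) = 3.1416; the exact maximiser is used here.)
Optimal iterations = 3

3


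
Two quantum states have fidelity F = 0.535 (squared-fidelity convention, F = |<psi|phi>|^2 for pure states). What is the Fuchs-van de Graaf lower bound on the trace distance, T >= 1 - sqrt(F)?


Fuchs-van de Graaf (squared-fidelity convention): 1 - sqrt(F) <= T <= sqrt(1 - F).
Lower bound: T >= 1 - sqrt(F)
sqrt(F) = sqrt(0.535) = 0.7314
T >= 1 - 0.7314
T >= 0.2686

0.2686


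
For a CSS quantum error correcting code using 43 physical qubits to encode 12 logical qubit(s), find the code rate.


Code rate R = k/n
= 12/43
= 0.2791

0.2791


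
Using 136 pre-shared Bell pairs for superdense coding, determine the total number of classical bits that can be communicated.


Superdense coding allows 2 classical bits per shared entangled pair.
136 pair(s) -> 2 * 136 = 272 classical bits

272


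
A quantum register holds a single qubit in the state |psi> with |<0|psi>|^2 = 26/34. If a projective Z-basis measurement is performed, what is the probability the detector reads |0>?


|alpha|^2 = 26/34 = 0.7647
|beta|^2 = 1 - 26/34 = 8/34 = 0.2353
P(|0>) = |alpha|^2 = 0.7647

0.7647


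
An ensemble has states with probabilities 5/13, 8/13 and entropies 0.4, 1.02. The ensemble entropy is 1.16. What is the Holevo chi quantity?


chi = S(rho) - sum_i p_i * S(rho_i)
Weighted entropy = 5/13 * 0.4 + 8/13 * 1.02
= 0.7815
chi = 1.16 - 0.7815
= 0.3785

0.3785


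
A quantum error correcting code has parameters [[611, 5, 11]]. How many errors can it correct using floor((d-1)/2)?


Code parameters: [[611, 5, 11]], distance d = 11.
Number of correctable errors = floor((d-1)/2)
= floor((11 - 1)/2)
= floor(10/2)
= 5

5


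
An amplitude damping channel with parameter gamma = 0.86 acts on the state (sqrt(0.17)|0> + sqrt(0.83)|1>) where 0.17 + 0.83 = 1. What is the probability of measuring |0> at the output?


For amplitude damping with parameter gamma on state sqrt(a)|0> + sqrt(b)|1>:
alpha^2 = 0.17, beta^2 = 0.83
P(|0>) = alpha^2 + gamma * beta^2
= 0.17 + 0.86 * 0.83
= 0.17 + 0.7138
= 0.8838

0.8838


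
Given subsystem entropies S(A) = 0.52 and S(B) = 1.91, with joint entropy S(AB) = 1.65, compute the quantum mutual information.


I(A:B) = S(A) + S(B) - S(AB)
= 0.52 + 1.91 - 1.65
= 0.7800

0.7800


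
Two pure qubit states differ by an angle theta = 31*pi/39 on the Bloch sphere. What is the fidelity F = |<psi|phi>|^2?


For states separated by angle theta on Bloch sphere:
F = cos^2(theta/2)
theta = 31*pi/39 = 2.4972
theta/2 = 1.2486
cos(theta/2) = 0.3167
F = 0.1003

0.1003


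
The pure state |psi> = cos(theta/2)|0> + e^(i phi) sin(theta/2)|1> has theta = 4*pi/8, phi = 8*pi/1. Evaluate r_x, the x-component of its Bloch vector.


theta = 1.5708, phi = 25.1327
r_x = sin(theta)*cos(phi) = 1.0000 * 1.0000
r_x = 1.0000

1.0000


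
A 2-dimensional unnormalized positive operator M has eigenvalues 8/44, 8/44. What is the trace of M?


tr(M) = sum of eigenvalues
= 8/44 + 8/44
= 16/44
= 0.3636

0.3636


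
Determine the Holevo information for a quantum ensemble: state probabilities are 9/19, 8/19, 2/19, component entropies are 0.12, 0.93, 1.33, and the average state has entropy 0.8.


chi = S(rho) - sum_i p_i * S(rho_i)
Weighted entropy = 9/19 * 0.12 + 8/19 * 0.93 + 2/19 * 1.33
= 0.5884
chi = 0.8 - 0.5884
= 0.2116

0.2116


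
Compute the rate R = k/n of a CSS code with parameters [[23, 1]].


Code rate R = k/n
= 1/23
= 0.0435

0.0435


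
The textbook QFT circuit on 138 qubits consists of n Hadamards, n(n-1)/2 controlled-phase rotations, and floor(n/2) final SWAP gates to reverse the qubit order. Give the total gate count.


Hadamard gates: 138
Controlled rotations: n*(n-1)/2 = 138*137/2 = 9453
SWAP gates: floor(n/2) = floor(138/2) = 69
Total = 138 + 9453 + 69
= 9660

9660


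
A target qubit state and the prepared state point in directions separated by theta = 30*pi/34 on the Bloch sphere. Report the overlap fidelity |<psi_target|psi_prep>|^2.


For states separated by angle theta on Bloch sphere:
F = cos^2(theta/2)
theta = 30*pi/34 = 2.7720
theta/2 = 1.3860
cos(theta/2) = 0.1837
F = 0.0338

0.0338


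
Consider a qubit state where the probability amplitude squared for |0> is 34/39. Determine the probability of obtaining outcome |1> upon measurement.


|alpha|^2 = 34/39 = 0.8718
|beta|^2 = 1 - 34/39 = 5/39 = 0.1282
P(|1>) = |beta|^2 = 0.1282

0.1282


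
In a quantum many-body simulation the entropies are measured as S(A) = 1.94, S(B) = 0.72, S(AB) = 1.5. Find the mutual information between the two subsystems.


I(A:B) = S(A) + S(B) - S(AB)
= 1.94 + 0.72 - 1.5
= 1.1600

1.1600


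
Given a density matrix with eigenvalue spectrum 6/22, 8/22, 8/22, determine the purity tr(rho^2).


tr(rho^2) = sum of eigenvalues squared
= (6/22)^2 + (8/22)^2 + (8/22)^2
= (36 + 64 + 64) / 484
= 164/484
= 0.3388

0.3388


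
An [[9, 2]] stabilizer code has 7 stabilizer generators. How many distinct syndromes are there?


Each stabilizer generator gives a binary (+1 or -1) measurement outcome.
With 7 independent generators:
Total syndromes = 2^7
= 128

128


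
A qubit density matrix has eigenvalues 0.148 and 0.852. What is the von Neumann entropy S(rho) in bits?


S = -p*log2(p) - (1-p)*log2(1-p)
p = 0.1480, 1-p = 0.8520
= -0.1480 * log2(0.1480) - 0.8520 * log2(0.8520)
= -(-0.4079) - (-0.1969)
= 0.6048

0.6048


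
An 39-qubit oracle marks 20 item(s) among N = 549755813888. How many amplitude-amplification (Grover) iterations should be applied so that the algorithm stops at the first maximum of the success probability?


After j Grover iterations the success probability is P(j) = sin^2((2j+1)*theta), where sin(theta) = sqrt(k/N).
N = 2^39 = 549755813888, k = 20
sin(theta) = sqrt(k/N) = 6.031565972e-06
theta = arcsin(sqrt(k/N)) = 6.031565972e-06 rad
P(j) reaches its first maximum when (2j+1)*theta is as close as possible to pi/2, i.e. j = round(pi/(4*theta) - 1/2).
pi/(4*theta) - 1/2 = 130214.1353
(For comparison, the common estimate pi/4 * sqrt(N/k) = 130214.6353; the exact maximiser is used here.)
Optimal iterations = 130214

130214


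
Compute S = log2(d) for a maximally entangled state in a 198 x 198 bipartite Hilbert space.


For a maximally entangled state in d x d:
S = log2(d) = log2(198)
= 7.6294

7.6294


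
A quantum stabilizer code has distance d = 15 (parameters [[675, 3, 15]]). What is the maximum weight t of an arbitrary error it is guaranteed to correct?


Code parameters: [[675, 3, 15]], distance d = 15.
Number of correctable errors = floor((d-1)/2)
= floor((15 - 1)/2)
= floor(14/2)
= 7

7


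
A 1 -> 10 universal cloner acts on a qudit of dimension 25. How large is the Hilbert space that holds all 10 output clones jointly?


Output space = H^(tensor 10) where dim(H) = 25
dim = 25^10
= 625 (after 2 factors)
= 15625 (after 3 factors)
= 390625 (after 4 factors)
= 9765625 (after 5 factors)
= 244140625 (after 6 factors)
= 6103515625 (after 7 factors)
= 152587890625 (after 8 factors)
= 3814697265625 (after 9 factors)
= 95367431640625 (after 10 factors)
= 95367431640625

95367431640625


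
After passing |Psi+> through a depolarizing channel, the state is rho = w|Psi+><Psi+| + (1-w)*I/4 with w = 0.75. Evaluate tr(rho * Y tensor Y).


|Psi+> = (|01> + |10>)/sqrt(2)
For the pure Bell state, <Y_A Y_B> = +1 (Bell-state Pauli correlator).
The maximally-mixed part I/4 has tr(I/4 * P tensor P) = 0 for any traceless Pauli P.
So <Y_A Y_B>_rho = w * (+1) + (1 - w) * 0
= 0.75 * (+1)
= 0.7500

0.7500


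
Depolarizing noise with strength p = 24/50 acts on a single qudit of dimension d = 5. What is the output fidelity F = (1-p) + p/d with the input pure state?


F = (1-p) + p/d
= (1 - 0.4800) + 0.4800/5
= 0.5200 + 0.0960
= 0.6160

0.6160


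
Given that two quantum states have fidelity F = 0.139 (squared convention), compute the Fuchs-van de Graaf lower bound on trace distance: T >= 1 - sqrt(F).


Fuchs-van de Graaf (squared-fidelity convention): 1 - sqrt(F) <= T <= sqrt(1 - F).
Lower bound: T >= 1 - sqrt(F)
sqrt(F) = sqrt(0.139) = 0.3728
T >= 1 - 0.3728
T >= 0.6272

0.6272


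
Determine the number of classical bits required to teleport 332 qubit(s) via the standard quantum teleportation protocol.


Quantum teleportation requires 2 classical bits per qubit teleported.
332 qubit(s) -> 2 * 332 = 664 classical bits

664


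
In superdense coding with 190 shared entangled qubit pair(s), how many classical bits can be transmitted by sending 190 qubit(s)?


Superdense coding allows 2 classical bits per shared entangled pair.
190 pair(s) -> 2 * 190 = 380 classical bits

380


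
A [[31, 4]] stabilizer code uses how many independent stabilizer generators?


For an [[n,k]] stabilizer code:
Number of stabilizer generators = n - k
= 31 - 4
= 27

27


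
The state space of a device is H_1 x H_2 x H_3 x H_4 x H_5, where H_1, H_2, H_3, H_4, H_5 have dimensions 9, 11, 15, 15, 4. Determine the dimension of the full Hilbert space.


dim(H_1 x H_2 x H_3 x H_4 x H_5) = 9 * 11 * 15 * 15 * 4
= 99 * 15 * 15 * 4
= 1485 * 15 * 4
= 22275 * 4
= 89100

89100


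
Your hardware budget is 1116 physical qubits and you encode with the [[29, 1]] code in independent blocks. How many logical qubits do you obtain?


Each code block uses 29 physical qubits for 1 logical qubit(s).
Number of complete blocks = floor(1116 / 29) = 38
Logical qubits = 38 * 1
= 38

38


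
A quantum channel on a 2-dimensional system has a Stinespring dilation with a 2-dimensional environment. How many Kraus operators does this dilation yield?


Tracing out the environment in an orthonormal basis {|i>_E} gives Kraus operators K_i = <i|_E U |0>_E.
Number of Kraus operators = dim(H_env) = d_env
= 2

2


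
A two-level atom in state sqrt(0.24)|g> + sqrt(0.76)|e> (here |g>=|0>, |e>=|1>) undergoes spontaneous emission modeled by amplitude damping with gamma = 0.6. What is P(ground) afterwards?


For amplitude damping with parameter gamma on state sqrt(a)|0> + sqrt(b)|1>:
alpha^2 = 0.24, beta^2 = 0.76
P(|0>) = alpha^2 + gamma * beta^2
= 0.24 + 0.6 * 0.76
= 0.24 + 0.4560
= 0.6960

0.6960


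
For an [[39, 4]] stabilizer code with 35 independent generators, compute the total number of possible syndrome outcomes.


Each stabilizer generator gives a binary (+1 or -1) measurement outcome.
With 35 independent generators:
Total syndromes = 2^35
= 34359738368

34359738368


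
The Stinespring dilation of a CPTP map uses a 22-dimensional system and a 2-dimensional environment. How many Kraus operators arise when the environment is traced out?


Tracing out the environment in an orthonormal basis {|i>_E} gives Kraus operators K_i = <i|_E U |0>_E.
Number of Kraus operators = dim(H_env) = d_env
= 2

2


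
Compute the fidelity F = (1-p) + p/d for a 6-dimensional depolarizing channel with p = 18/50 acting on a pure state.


F = (1-p) + p/d
= (1 - 0.3600) + 0.3600/6
= 0.6400 + 0.0600
= 0.7000

0.7000


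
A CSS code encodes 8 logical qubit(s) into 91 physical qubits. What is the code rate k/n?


Code rate R = k/n
= 8/91
= 0.0879

0.0879


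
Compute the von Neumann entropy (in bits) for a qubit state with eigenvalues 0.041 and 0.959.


S = -p*log2(p) - (1-p)*log2(1-p)
p = 0.0410, 1-p = 0.9590
= -0.0410 * log2(0.0410) - 0.9590 * log2(0.9590)
= -(-0.1889) - (-0.0579)
= 0.2469

0.2469
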